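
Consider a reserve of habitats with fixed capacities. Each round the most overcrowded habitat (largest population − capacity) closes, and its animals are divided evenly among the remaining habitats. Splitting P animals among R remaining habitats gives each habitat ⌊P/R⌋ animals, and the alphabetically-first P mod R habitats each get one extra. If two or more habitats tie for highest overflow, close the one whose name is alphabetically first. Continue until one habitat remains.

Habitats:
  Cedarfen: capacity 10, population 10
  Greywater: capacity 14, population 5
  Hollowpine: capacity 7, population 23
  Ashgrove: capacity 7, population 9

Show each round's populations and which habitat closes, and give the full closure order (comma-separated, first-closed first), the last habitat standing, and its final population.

Round 1: Ashgrove=9 Cedarfen=10 Greywater=5 Hollowpine=23 → close Hollowpine (overflow 16)
  23÷3 = 7 each, +1 to first 2
Round 2: Ashgrove=17 Cedarfen=18 Greywater=12 → close Ashgrove (overflow 10)
  17÷2 = 8 each, +1 to first 1
Round 3: Cedarfen=27 Greywater=20 → close Cedarfen (overflow 17)
  27÷1 = 27 each, +1 to first 0

Closure order: Hollowpine, Ashgrove, Cedarfen
Last habitat: Greywater with 47 animals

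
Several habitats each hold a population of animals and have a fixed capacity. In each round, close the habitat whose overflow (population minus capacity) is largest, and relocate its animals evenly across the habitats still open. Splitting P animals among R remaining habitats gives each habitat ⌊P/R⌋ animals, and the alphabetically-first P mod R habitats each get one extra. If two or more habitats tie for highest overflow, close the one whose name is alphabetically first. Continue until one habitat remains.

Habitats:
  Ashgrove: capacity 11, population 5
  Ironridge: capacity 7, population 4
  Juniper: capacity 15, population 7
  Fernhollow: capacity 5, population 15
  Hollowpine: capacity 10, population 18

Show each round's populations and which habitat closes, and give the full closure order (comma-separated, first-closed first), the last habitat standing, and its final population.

Closure order: Fernhollow, Hollowpine, Ironridge, Ashgrove
Last habitat: Juniper with 49 animals

Round 1: Ashgrove=5 Fernhollow=15 Hollowpine=18 Ironridge=4 Juniper=7 → close Fernhollow (overflow 10)
  15÷4 = 3 each, +1 to first 3
Round 2: Ashgrove=9 Hollowpine=22 Ironridge=8 Juniper=10 → close Hollowpine (overflow 12)
  22÷3 = 7 each, +1 to first 1
Round 3: Ashgrove=17 Ironridge=15 Juniper=17 → close Ironridge (overflow 8)
  15÷2 = 7 each, +1 to first 1
Round 4: Ashgrove=25 Juniper=24 → close Ashgrove (overflow 14)
  25÷1 = 25 each, +1 to first 0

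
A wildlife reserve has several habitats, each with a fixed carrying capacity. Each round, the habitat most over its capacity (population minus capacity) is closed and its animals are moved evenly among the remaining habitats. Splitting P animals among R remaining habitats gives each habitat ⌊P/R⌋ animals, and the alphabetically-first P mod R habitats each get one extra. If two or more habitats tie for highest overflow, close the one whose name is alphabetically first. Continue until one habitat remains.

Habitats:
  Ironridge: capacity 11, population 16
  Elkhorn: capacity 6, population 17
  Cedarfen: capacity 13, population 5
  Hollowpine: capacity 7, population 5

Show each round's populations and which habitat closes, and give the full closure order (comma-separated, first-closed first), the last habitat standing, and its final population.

Round 1: Cedarfen=5 Elkhorn=17 Hollowpine=5 Ironridge=16 → close Elkhorn (overflow 11)
  17÷3 = 5 each, +1 to first 2
Round 2: Cedarfen=11 Hollowpine=11 Ironridge=21 → close Ironridge (overflow 10)
  21÷2 = 10 each, +1 to first 1
Round 3: Cedarfen=22 Hollowpine=21 → close Hollowpine (overflow 14)
  21÷1 = 21 each, +1 to first 0

Closure order: Elkhorn, Ironridge, Hollowpine
Last habitat: Cedarfen with 43 animals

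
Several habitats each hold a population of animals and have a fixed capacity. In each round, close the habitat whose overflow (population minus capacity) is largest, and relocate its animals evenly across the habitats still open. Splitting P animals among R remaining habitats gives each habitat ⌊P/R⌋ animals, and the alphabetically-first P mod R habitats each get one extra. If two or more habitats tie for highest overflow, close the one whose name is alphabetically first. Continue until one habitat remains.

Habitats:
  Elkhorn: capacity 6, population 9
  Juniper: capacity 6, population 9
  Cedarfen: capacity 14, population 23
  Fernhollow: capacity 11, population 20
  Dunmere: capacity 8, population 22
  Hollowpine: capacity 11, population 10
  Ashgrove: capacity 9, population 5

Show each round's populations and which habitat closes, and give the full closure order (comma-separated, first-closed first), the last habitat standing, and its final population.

Closure order: Dunmere, Cedarfen, Fernhollow, Elkhorn, Juniper, Ashgrove
Last habitat: Hollowpine with 98 animals

Round 1: Ashgrove=5 Cedarfen=23 Dunmere=22 Elkhorn=9 Fernhollow=20 Hollowpine=10 Juniper=9 → close Dunmere (overflow 14)
  22÷6 = 3 each, +1 to first 4
Round 2: Ashgrove=9 Cedarfen=27 Elkhorn=13 Fernhollow=24 Hollowpine=13 Juniper=12 → close Cedarfen (overflow 13)
  27÷5 = 5 each, +1 to first 2
Round 3: Ashgrove=15 Elkhorn=19 Fernhollow=29 Hollowpine=18 Juniper=17 → close Fernhollow (overflow 18)
  29÷4 = 7 each, +1 to first 1
Round 4: Ashgrove=23 Elkhorn=26 Hollowpine=25 Juniper=24 → close Elkhorn (overflow 20)
  26÷3 = 8 each, +1 to first 2
Round 5: Ashgrove=32 Hollowpine=34 Juniper=32 → close Juniper (overflow 26)
  32÷2 = 16 each, +1 to first 0
Round 6: Ashgrove=48 Hollowpine=50 → close Ashgrove (overflow 39)
  48÷1 = 48 each, +1 to first 0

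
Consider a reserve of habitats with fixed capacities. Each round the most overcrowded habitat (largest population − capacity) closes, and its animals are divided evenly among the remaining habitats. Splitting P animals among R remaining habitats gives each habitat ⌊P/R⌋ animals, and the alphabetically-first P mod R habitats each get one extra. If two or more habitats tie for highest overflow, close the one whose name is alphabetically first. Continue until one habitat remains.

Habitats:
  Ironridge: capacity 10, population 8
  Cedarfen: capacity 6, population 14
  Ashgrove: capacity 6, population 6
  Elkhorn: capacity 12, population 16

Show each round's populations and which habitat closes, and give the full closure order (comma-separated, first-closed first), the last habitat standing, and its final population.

Closure order: Cedarfen, Elkhorn, Ashgrove
Last habitat: Ironridge with 44 animals

Round 1: Ashgrove=6 Cedarfen=14 Elkhorn=16 Ironridge=8 → close Cedarfen (overflow 8)
  14÷3 = 4 each, +1 to first 2
Round 2: Ashgrove=11 Elkhorn=21 Ironridge=12 → close Elkhorn (overflow 9)
  21÷2 = 10 each, +1 to first 1
Round 3: Ashgrove=22 Ironridge=22 → close Ashgrove (overflow 16)
  22÷1 = 22 each, +1 to first 0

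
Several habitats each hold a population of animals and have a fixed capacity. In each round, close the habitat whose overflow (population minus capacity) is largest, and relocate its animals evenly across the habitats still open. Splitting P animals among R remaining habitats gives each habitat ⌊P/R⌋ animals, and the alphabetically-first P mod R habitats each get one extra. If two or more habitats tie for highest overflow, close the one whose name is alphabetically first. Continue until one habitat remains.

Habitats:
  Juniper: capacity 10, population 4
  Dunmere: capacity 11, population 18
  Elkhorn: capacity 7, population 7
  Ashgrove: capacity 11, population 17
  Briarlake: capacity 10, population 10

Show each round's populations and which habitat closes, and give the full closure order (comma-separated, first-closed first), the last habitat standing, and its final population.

Closure order: Dunmere, Ashgrove, Briarlake, Elkhorn
Last habitat: Juniper with 56 animals

Round 1: Ashgrove=17 Briarlake=10 Dunmere=18 Elkhorn=7 Juniper=4 → close Dunmere (overflow 7)
  18÷4 = 4 each, +1 to first 2
Round 2: Ashgrove=22 Briarlake=15 Elkhorn=11 Juniper=8 → close Ashgrove (overflow 11)
  22÷3 = 7 each, +1 to first 1
Round 3: Briarlake=23 Elkhorn=18 Juniper=15 → close Briarlake (overflow 13)
  23÷2 = 11 each, +1 to first 1
Round 4: Elkhorn=30 Juniper=26 → close Elkhorn (overflow 23)
  30÷1 = 30 each, +1 to first 0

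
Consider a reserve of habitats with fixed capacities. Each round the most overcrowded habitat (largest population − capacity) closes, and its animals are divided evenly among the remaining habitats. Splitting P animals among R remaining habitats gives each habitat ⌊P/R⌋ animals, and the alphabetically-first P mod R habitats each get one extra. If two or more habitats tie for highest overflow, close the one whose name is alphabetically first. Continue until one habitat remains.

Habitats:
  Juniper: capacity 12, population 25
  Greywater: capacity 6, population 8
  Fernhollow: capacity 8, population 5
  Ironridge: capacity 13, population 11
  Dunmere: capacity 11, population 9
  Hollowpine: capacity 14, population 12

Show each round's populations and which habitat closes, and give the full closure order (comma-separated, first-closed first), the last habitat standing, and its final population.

Closure order: Juniper, Greywater, Dunmere, Hollowpine, Ironridge
Last habitat: Fernhollow with 70 animals

Round 1: Dunmere=9 Fernhollow=5 Greywater=8 Hollowpine=12 Ironridge=11 Juniper=25 → close Juniper (overflow 13)
  25÷5 = 5 each, +1 to first 0
Round 2: Dunmere=14 Fernhollow=10 Greywater=13 Hollowpine=17 Ironridge=16 → close Greywater (overflow 7)
  13÷4 = 3 each, +1 to first 1
Round 3: Dunmere=18 Fernhollow=13 Hollowpine=20 Ironridge=19 → close Dunmere (overflow 7)
  18÷3 = 6 each, +1 to first 0
Round 4: Fernhollow=19 Hollowpine=26 Ironridge=25 → close Hollowpine (overflow 12)
  26÷2 = 13 each, +1 to first 0
Round 5: Fernhollow=32 Ironridge=38 → close Ironridge (overflow 25)
  38÷1 = 38 each, +1 to first 0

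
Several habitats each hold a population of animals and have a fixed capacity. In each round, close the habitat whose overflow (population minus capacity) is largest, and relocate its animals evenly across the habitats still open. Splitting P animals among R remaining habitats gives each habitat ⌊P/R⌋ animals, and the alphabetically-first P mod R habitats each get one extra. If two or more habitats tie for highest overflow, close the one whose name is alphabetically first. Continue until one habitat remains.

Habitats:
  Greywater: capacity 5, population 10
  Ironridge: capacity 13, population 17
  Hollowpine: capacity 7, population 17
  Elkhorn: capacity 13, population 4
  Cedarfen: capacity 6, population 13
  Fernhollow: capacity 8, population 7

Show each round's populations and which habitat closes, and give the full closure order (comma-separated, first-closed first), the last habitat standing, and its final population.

Closure order: Hollowpine, Cedarfen, Greywater, Ironridge, Fernhollow
Last habitat: Elkhorn with 68 animals

Round 1: Cedarfen=13 Elkhorn=4 Fernhollow=7 Greywater=10 Hollowpine=17 Ironridge=17 → close Hollowpine (overflow 10)
  17÷5 = 3 each, +1 to first 2
Round 2: Cedarfen=17 Elkhorn=8 Fernhollow=10 Greywater=13 Ironridge=20 → close Cedarfen (overflow 11)
  17÷4 = 4 each, +1 to first 1
Round 3: Elkhorn=13 Fernhollow=14 Greywater=17 Ironridge=24 → close Greywater (overflow 12)
  17÷3 = 5 each, +1 to first 2
Round 4: Elkhorn=19 Fernhollow=20 Ironridge=29 → close Ironridge (overflow 16)
  29÷2 = 14 each, +1 to first 1
Round 5: Elkhorn=34 Fernhollow=34 → close Fernhollow (overflow 26)
  34÷1 = 34 each, +1 to first 0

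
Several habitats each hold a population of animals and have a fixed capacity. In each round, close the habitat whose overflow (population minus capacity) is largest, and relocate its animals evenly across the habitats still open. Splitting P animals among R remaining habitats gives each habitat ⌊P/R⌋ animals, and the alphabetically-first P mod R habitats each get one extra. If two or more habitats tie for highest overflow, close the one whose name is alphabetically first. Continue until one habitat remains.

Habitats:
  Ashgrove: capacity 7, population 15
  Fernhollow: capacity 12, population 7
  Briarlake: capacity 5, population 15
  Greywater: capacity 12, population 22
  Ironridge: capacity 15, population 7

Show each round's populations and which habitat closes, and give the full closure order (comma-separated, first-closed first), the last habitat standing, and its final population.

Round 1: Ashgrove=15 Briarlake=15 Fernhollow=7 Greywater=22 Ironridge=7 → close Briarlake (overflow 10)
  15÷4 = 3 each, +1 to first 3
Round 2: Ashgrove=19 Fernhollow=11 Greywater=26 Ironridge=10 → close Greywater (overflow 14)
  26÷3 = 8 each, +1 to first 2
Round 3: Ashgrove=28 Fernhollow=20 Ironridge=18 → close Ashgrove (overflow 21)
  28÷2 = 14 each, +1 to first 0
Round 4: Fernhollow=34 Ironridge=32 → close Fernhollow (overflow 22)
  34÷1 = 34 each, +1 to first 0

Closure order: Briarlake, Greywater, Ashgrove, Fernhollow
Last habitat: Ironridge with 66 animals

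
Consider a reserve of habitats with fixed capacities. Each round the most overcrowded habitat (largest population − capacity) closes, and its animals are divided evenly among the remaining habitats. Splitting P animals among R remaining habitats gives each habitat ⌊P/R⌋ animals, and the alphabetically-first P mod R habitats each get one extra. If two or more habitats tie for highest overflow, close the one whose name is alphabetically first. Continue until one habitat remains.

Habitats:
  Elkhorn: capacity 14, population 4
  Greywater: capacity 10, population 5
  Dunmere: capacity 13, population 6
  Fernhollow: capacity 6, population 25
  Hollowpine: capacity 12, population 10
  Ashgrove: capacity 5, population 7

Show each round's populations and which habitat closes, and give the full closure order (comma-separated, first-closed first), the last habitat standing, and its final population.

Round 1: Ashgrove=7 Dunmere=6 Elkhorn=4 Fernhollow=25 Greywater=5 Hollowpine=10 → close Fernhollow (overflow 19)
  25÷5 = 5 each, +1 to first 0
Round 2: Ashgrove=12 Dunmere=11 Elkhorn=9 Greywater=10 Hollowpine=15 → close Ashgrove (overflow 7)
  12÷4 = 3 each, +1 to first 0
Round 3: Dunmere=14 Elkhorn=12 Greywater=13 Hollowpine=18 → close Hollowpine (overflow 6)
  18÷3 = 6 each, +1 to first 0
Round 4: Dunmere=20 Elkhorn=18 Greywater=19 → close Greywater (overflow 9)
  19÷2 = 9 each, +1 to first 1
Round 5: Dunmere=30 Elkhorn=27 → close Dunmere (overflow 17)
  30÷1 = 30 each, +1 to first 0

Closure order: Fernhollow, Ashgrove, Hollowpine, Greywater, Dunmere
Last habitat: Elkhorn with 57 animals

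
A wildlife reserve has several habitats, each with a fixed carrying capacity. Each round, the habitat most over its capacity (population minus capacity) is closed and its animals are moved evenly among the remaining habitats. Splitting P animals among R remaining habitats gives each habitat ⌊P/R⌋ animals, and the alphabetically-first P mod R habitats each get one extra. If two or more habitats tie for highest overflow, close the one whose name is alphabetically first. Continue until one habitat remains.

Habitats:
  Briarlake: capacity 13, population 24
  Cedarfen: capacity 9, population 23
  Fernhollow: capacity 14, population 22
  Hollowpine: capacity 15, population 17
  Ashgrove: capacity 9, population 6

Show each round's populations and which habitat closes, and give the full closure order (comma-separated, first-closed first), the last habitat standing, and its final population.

Closure order: Cedarfen, Briarlake, Fernhollow, Hollowpine
Last habitat: Ashgrove with 92 animals

Round 1: Ashgrove=6 Briarlake=24 Cedarfen=23 Fernhollow=22 Hollowpine=17 → close Cedarfen (overflow 14)
  23÷4 = 5 each, +1 to first 3
Round 2: Ashgrove=12 Briarlake=30 Fernhollow=28 Hollowpine=22 → close Briarlake (overflow 17)
  30÷3 = 10 each, +1 to first 0
Round 3: Ashgrove=22 Fernhollow=38 Hollowpine=32 → close Fernhollow (overflow 24)
  38÷2 = 19 each, +1 to first 0
Round 4: Ashgrove=41 Hollowpine=51 → close Hollowpine (overflow 36)
  51÷1 = 51 each, +1 to first 0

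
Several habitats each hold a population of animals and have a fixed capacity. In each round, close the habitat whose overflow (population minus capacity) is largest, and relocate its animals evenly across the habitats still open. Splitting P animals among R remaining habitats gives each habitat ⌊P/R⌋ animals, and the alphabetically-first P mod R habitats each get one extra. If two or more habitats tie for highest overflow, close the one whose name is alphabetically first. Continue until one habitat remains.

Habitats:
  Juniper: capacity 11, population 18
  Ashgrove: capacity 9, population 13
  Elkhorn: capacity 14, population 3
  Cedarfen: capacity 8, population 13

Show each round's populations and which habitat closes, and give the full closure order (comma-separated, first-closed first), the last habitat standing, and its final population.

Closure order: Juniper, Cedarfen, Ashgrove
Last habitat: Elkhorn with 47 animals

Round 1: Ashgrove=13 Cedarfen=13 Elkhorn=3 Juniper=18 → close Juniper (overflow 7)
  18÷3 = 6 each, +1 to first 0
Round 2: Ashgrove=19 Cedarfen=19 Elkhorn=9 → close Cedarfen (overflow 11)
  19÷2 = 9 each, +1 to first 1
Round 3: Ashgrove=29 Elkhorn=18 → close Ashgrove (overflow 20)
  29÷1 = 29 each, +1 to first 0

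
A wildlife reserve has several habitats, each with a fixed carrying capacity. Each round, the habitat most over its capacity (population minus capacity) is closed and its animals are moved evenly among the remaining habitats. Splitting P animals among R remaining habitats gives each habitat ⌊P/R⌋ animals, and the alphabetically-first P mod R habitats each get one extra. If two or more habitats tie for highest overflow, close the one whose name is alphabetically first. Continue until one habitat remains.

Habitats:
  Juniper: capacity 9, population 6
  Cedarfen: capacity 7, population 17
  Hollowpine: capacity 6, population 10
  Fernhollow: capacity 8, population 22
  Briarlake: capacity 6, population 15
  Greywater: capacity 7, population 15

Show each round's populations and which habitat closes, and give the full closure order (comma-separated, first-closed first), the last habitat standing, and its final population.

Round 1: Briarlake=15 Cedarfen=17 Fernhollow=22 Greywater=15 Hollowpine=10 Juniper=6 → close Fernhollow (overflow 14)
  22÷5 = 4 each, +1 to first 2
Round 2: Briarlake=20 Cedarfen=22 Greywater=19 Hollowpine=14 Juniper=10 → close Cedarfen (overflow 15)
  22÷4 = 5 each, +1 to first 2
Round 3: Briarlake=26 Greywater=25 Hollowpine=19 Juniper=15 → close Briarlake (overflow 20)
  26÷3 = 8 each, +1 to first 2
Round 4: Greywater=34 Hollowpine=28 Juniper=23 → close Greywater (overflow 27)
  34÷2 = 17 each, +1 to first 0
Round 5: Hollowpine=45 Juniper=40 → close Hollowpine (overflow 39)
  45÷1 = 45 each, +1 to first 0

Closure order: Fernhollow, Cedarfen, Briarlake, Greywater, Hollowpine
Last habitat: Juniper with 85 animals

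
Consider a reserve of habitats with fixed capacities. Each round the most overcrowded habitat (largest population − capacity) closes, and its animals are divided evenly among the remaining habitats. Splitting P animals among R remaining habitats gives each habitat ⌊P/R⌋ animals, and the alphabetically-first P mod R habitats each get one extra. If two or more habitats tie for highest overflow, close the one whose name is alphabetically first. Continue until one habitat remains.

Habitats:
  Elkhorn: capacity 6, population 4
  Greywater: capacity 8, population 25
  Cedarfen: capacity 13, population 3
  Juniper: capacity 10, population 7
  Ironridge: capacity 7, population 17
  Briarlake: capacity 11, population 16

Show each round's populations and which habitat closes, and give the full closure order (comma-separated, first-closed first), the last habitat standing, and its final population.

Closure order: Greywater, Ironridge, Briarlake, Elkhorn, Juniper
Last habitat: Cedarfen with 72 animals

Round 1: Briarlake=16 Cedarfen=3 Elkhorn=4 Greywater=25 Ironridge=17 Juniper=7 → close Greywater (overflow 17)
  25÷5 = 5 each, +1 to first 0
Round 2: Briarlake=21 Cedarfen=8 Elkhorn=9 Ironridge=22 Juniper=12 → close Ironridge (overflow 15)
  22÷4 = 5 each, +1 to first 2
Round 3: Briarlake=27 Cedarfen=14 Elkhorn=14 Juniper=17 → close Briarlake (overflow 16)
  27÷3 = 9 each, +1 to first 0
Round 4: Cedarfen=23 Elkhorn=23 Juniper=26 → close Elkhorn (overflow 17)
  23÷2 = 11 each, +1 to first 1
Round 5: Cedarfen=35 Juniper=37 → close Juniper (overflow 27)
  37÷1 = 37 each, +1 to first 0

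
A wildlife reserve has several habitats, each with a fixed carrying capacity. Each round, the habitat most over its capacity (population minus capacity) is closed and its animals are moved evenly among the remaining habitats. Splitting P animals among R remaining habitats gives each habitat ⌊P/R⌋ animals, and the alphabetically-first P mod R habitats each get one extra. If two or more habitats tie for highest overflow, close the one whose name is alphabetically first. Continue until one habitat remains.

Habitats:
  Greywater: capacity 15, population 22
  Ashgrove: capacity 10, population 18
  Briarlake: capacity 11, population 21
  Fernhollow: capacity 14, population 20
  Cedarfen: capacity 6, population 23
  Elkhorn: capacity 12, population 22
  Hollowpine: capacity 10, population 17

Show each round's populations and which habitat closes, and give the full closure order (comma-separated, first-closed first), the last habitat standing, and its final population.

Round 1: Ashgrove=18 Briarlake=21 Cedarfen=23 Elkhorn=22 Fernhollow=20 Greywater=22 Hollowpine=17 → close Cedarfen (overflow 17)
  23÷6 = 3 each, +1 to first 5
Round 2: Ashgrove=22 Briarlake=25 Elkhorn=26 Fernhollow=24 Greywater=26 Hollowpine=20 → close Briarlake (overflow 14)
  25÷5 = 5 each, +1 to first 0
Round 3: Ashgrove=27 Elkhorn=31 Fernhollow=29 Greywater=31 Hollowpine=25 → close Elkhorn (overflow 19)
  31÷4 = 7 each, +1 to first 3
Round 4: Ashgrove=35 Fernhollow=37 Greywater=39 Hollowpine=32 → close Ashgrove (overflow 25)
  35÷3 = 11 each, +1 to first 2
Round 5: Fernhollow=49 Greywater=51 Hollowpine=43 → close Greywater (overflow 36)
  51÷2 = 25 each, +1 to first 1
Round 6: Fernhollow=75 Hollowpine=68 → close Fernhollow (overflow 61)
  75÷1 = 75 each, +1 to first 0

Closure order: Cedarfen, Briarlake, Elkhorn, Ashgrove, Greywater, Fernhollow
Last habitat: Hollowpine with 143 animals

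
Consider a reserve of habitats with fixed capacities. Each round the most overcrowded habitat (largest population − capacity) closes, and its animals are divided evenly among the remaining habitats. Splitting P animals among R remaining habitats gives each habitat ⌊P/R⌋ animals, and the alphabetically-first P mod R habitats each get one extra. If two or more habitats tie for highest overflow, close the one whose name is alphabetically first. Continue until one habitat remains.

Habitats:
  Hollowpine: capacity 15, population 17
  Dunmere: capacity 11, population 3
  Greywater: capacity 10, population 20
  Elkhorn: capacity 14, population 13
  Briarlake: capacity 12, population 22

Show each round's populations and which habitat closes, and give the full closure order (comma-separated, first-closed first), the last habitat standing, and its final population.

Closure order: Briarlake, Greywater, Hollowpine, Elkhorn
Last habitat: Dunmere with 75 animals

Round 1: Briarlake=22 Dunmere=3 Elkhorn=13 Greywater=20 Hollowpine=17 → close Briarlake (overflow 10)
  22÷4 = 5 each, +1 to first 2
Round 2: Dunmere=9 Elkhorn=19 Greywater=25 Hollowpine=22 → close Greywater (overflow 15)
  25÷3 = 8 each, +1 to first 1
Round 3: Dunmere=18 Elkhorn=27 Hollowpine=30 → close Hollowpine (overflow 15)
  30÷2 = 15 each, +1 to first 0
Round 4: Dunmere=33 Elkhorn=42 → close Elkhorn (overflow 28)
  42÷1 = 42 each, +1 to first 0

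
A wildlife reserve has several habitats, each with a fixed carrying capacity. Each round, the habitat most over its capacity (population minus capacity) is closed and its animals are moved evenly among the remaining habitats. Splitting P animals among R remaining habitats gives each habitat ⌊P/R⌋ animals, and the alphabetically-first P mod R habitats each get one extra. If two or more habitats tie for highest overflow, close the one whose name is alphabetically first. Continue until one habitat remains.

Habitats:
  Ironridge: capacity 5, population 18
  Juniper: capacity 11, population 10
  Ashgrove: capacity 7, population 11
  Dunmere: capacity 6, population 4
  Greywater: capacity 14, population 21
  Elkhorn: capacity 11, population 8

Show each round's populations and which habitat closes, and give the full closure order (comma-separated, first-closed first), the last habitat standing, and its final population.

Closure order: Ironridge, Greywater, Ashgrove, Dunmere, Elkhorn
Last habitat: Juniper with 72 animals

Round 1: Ashgrove=11 Dunmere=4 Elkhorn=8 Greywater=21 Ironridge=18 Juniper=10 → close Ironridge (overflow 13)
  18÷5 = 3 each, +1 to first 3
Round 2: Ashgrove=15 Dunmere=8 Elkhorn=12 Greywater=24 Juniper=13 → close Greywater (overflow 10)
  24÷4 = 6 each, +1 to first 0
Round 3: Ashgrove=21 Dunmere=14 Elkhorn=18 Juniper=19 → close Ashgrove (overflow 14)
  21÷3 = 7 each, +1 to first 0
Round 4: Dunmere=21 Elkhorn=25 Juniper=26 → close Dunmere (overflow 15)
  21÷2 = 10 each, +1 to first 1
Round 5: Elkhorn=36 Juniper=36 → close Elkhorn (overflow 25)
  36÷1 = 36 each, +1 to first 0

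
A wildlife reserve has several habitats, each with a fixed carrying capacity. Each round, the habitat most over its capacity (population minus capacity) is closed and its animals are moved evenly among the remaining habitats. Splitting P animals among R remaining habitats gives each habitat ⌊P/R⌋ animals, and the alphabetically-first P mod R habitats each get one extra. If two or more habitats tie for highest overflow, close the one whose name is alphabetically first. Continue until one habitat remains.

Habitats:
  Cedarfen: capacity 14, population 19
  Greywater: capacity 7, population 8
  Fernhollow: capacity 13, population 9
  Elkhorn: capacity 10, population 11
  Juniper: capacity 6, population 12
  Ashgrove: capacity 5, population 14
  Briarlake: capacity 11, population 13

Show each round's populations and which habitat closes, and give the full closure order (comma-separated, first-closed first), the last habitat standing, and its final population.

Closure order: Ashgrove, Cedarfen, Juniper, Briarlake, Elkhorn, Greywater
Last habitat: Fernhollow with 86 animals

Round 1: Ashgrove=14 Briarlake=13 Cedarfen=19 Elkhorn=11 Fernhollow=9 Greywater=8 Juniper=12 → close Ashgrove (overflow 9)
  14÷6 = 2 each, +1 to first 2
Round 2: Briarlake=16 Cedarfen=22 Elkhorn=13 Fernhollow=11 Greywater=10 Juniper=14 → close Cedarfen (overflow 8)
  22÷5 = 4 each, +1 to first 2
Round 3: Briarlake=21 Elkhorn=18 Fernhollow=15 Greywater=14 Juniper=18 → close Juniper (overflow 12)
  18÷4 = 4 each, +1 to first 2
Round 4: Briarlake=26 Elkhorn=23 Fernhollow=19 Greywater=18 → close Briarlake (overflow 15)
  26÷3 = 8 each, +1 to first 2
Round 5: Elkhorn=32 Fernhollow=28 Greywater=26 → close Elkhorn (overflow 22)
  32÷2 = 16 each, +1 to first 0
Round 6: Fernhollow=44 Greywater=42 → close Greywater (overflow 35)
  42÷1 = 42 each, +1 to first 0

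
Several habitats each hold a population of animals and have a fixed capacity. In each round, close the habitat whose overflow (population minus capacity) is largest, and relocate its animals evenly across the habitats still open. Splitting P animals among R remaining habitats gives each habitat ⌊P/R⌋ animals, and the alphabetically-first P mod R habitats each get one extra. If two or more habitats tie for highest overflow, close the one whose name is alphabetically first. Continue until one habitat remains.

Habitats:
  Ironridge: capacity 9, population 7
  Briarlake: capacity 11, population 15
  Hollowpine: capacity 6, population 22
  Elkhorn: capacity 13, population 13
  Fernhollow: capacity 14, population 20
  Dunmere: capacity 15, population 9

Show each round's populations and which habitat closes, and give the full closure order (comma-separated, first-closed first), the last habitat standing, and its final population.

Closure order: Hollowpine, Fernhollow, Briarlake, Elkhorn, Ironridge
Last habitat: Dunmere with 86 animals

Round 1: Briarlake=15 Dunmere=9 Elkhorn=13 Fernhollow=20 Hollowpine=22 Ironridge=7 → close Hollowpine (overflow 16)
  22÷5 = 4 each, +1 to first 2
Round 2: Briarlake=20 Dunmere=14 Elkhorn=17 Fernhollow=24 Ironridge=11 → close Fernhollow (overflow 10)
  24÷4 = 6 each, +1 to first 0
Round 3: Briarlake=26 Dunmere=20 Elkhorn=23 Ironridge=17 → close Briarlake (overflow 15)
  26÷3 = 8 each, +1 to first 2
Round 4: Dunmere=29 Elkhorn=32 Ironridge=25 → close Elkhorn (overflow 19)
  32÷2 = 16 each, +1 to first 0
Round 5: Dunmere=45 Ironridge=41 → close Ironridge (overflow 32)
  41÷1 = 41 each, +1 to first 0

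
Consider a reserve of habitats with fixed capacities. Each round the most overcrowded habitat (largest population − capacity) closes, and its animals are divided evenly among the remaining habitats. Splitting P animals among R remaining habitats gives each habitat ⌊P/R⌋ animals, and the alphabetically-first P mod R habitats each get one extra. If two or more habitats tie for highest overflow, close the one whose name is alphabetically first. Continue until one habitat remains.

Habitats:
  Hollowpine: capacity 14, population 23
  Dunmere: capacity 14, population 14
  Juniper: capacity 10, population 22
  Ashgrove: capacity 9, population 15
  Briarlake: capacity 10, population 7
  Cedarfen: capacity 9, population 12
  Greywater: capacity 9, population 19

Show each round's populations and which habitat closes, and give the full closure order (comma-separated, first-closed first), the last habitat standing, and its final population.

Closure order: Juniper, Greywater, Hollowpine, Ashgrove, Cedarfen, Briarlake
Last habitat: Dunmere with 112 animals

Round 1: Ashgrove=15 Briarlake=7 Cedarfen=12 Dunmere=14 Greywater=19 Hollowpine=23 Juniper=22 → close Juniper (overflow 12)
  22÷6 = 3 each, +1 to first 4
Round 2: Ashgrove=19 Briarlake=11 Cedarfen=16 Dunmere=18 Greywater=22 Hollowpine=26 → close Greywater (overflow 13)
  22÷5 = 4 each, +1 to first 2
Round 3: Ashgrove=24 Briarlake=16 Cedarfen=20 Dunmere=22 Hollowpine=30 → close Hollowpine (overflow 16)
  30÷4 = 7 each, +1 to first 2
Round 4: Ashgrove=32 Briarlake=24 Cedarfen=27 Dunmere=29 → close Ashgrove (overflow 23)
  32÷3 = 10 each, +1 to first 2
Round 5: Briarlake=35 Cedarfen=38 Dunmere=39 → close Cedarfen (overflow 29)
  38÷2 = 19 each, +1 to first 0
Round 6: Briarlake=54 Dunmere=58 → close Briarlake (overflow 44)
  54÷1 = 54 each, +1 to first 0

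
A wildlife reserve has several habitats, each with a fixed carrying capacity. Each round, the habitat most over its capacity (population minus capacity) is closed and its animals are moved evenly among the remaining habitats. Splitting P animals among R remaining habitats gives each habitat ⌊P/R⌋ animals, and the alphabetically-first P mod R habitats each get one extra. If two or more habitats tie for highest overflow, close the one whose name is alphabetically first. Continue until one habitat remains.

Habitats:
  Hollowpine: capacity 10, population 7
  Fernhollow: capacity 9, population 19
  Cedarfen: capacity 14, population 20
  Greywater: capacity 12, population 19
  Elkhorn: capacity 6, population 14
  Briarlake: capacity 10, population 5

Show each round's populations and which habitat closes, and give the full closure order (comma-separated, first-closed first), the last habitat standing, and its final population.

Round 1: Briarlake=5 Cedarfen=20 Elkhorn=14 Fernhollow=19 Greywater=19 Hollowpine=7 → close Fernhollow (overflow 10)
  19÷5 = 3 each, +1 to first 4
Round 2: Briarlake=9 Cedarfen=24 Elkhorn=18 Greywater=23 Hollowpine=10 → close Elkhorn (overflow 12)
  18÷4 = 4 each, +1 to first 2
Round 3: Briarlake=14 Cedarfen=29 Greywater=27 Hollowpine=14 → close Cedarfen (overflow 15)
  29÷3 = 9 each, +1 to first 2
Round 4: Briarlake=24 Greywater=37 Hollowpine=23 → close Greywater (overflow 25)
  37÷2 = 18 each, +1 to first 1
Round 5: Briarlake=43 Hollowpine=41 → close Briarlake (overflow 33)
  43÷1 = 43 each, +1 to first 0

Closure order: Fernhollow, Elkhorn, Cedarfen, Greywater, Briarlake
Last habitat: Hollowpine with 84 animals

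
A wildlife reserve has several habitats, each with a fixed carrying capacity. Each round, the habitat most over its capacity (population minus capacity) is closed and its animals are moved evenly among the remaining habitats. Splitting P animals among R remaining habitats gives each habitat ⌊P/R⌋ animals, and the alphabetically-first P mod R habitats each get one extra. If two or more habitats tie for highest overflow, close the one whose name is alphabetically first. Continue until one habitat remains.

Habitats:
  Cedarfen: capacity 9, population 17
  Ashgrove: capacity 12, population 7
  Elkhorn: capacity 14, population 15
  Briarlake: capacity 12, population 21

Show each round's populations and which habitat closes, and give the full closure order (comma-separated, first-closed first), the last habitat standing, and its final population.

Closure order: Briarlake, Cedarfen, Elkhorn
Last habitat: Ashgrove with 60 animals

Round 1: Ashgrove=7 Briarlake=21 Cedarfen=17 Elkhorn=15 → close Briarlake (overflow 9)
  21÷3 = 7 each, +1 to first 0
Round 2: Ashgrove=14 Cedarfen=24 Elkhorn=22 → close Cedarfen (overflow 15)
  24÷2 = 12 each, +1 to first 0
Round 3: Ashgrove=26 Elkhorn=34 → close Elkhorn (overflow 20)
  34÷1 = 34 each, +1 to first 0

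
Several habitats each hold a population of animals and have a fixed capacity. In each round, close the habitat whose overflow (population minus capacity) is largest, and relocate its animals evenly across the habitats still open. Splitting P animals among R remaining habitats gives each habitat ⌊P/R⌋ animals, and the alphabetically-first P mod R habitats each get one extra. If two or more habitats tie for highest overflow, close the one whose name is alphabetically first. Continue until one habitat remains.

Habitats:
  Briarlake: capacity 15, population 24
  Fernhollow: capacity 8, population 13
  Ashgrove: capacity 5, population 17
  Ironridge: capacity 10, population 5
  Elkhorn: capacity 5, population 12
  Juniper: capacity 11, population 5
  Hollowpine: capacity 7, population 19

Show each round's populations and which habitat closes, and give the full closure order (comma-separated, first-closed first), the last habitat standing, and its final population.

Round 1: Ashgrove=17 Briarlake=24 Elkhorn=12 Fernhollow=13 Hollowpine=19 Ironridge=5 Juniper=5 → close Ashgrove (overflow 12)
  17÷6 = 2 each, +1 to first 5
Round 2: Briarlake=27 Elkhorn=15 Fernhollow=16 Hollowpine=22 Ironridge=8 Juniper=7 → close Hollowpine (overflow 15)
  22÷5 = 4 each, +1 to first 2
Round 3: Briarlake=32 Elkhorn=20 Fernhollow=20 Ironridge=12 Juniper=11 → close Briarlake (overflow 17)
  32÷4 = 8 each, +1 to first 0
Round 4: Elkhorn=28 Fernhollow=28 Ironridge=20 Juniper=19 → close Elkhorn (overflow 23)
  28÷3 = 9 each, +1 to first 1
Round 5: Fernhollow=38 Ironridge=29 Juniper=28 → close Fernhollow (overflow 30)
  38÷2 = 19 each, +1 to first 0
Round 6: Ironridge=48 Juniper=47 → close Ironridge (overflow 38)
  48÷1 = 48 each, +1 to first 0

Closure order: Ashgrove, Hollowpine, Briarlake, Elkhorn, Fernhollow, Ironridge
Last habitat: Juniper with 95 animals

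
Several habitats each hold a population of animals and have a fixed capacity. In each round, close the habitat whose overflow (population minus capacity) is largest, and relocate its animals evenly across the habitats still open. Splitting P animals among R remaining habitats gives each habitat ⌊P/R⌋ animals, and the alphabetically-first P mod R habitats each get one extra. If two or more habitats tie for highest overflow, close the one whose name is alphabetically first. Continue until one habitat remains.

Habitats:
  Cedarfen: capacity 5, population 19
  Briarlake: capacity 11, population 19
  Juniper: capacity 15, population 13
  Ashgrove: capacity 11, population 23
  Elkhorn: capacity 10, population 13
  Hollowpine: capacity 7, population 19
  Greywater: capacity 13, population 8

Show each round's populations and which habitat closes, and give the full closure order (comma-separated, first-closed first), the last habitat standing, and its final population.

Round 1: Ashgrove=23 Briarlake=19 Cedarfen=19 Elkhorn=13 Greywater=8 Hollowpine=19 Juniper=13 → close Cedarfen (overflow 14)
  19÷6 = 3 each, +1 to first 1
Round 2: Ashgrove=27 Briarlake=22 Elkhorn=16 Greywater=11 Hollowpine=22 Juniper=16 → close Ashgrove (overflow 16)
  27÷5 = 5 each, +1 to first 2
Round 3: Briarlake=28 Elkhorn=22 Greywater=16 Hollowpine=27 Juniper=21 → close Hollowpine (overflow 20)
  27÷4 = 6 each, +1 to first 3
Round 4: Briarlake=35 Elkhorn=29 Greywater=23 Juniper=27 → close Briarlake (overflow 24)
  35÷3 = 11 each, +1 to first 2
Round 5: Elkhorn=41 Greywater=35 Juniper=38 → close Elkhorn (overflow 31)
  41÷2 = 20 each, +1 to first 1
Round 6: Greywater=56 Juniper=58 → close Greywater (overflow 43)
  56÷1 = 56 each, +1 to first 0

Closure order: Cedarfen, Ashgrove, Hollowpine, Briarlake, Elkhorn, Greywater
Last habitat: Juniper with 114 animals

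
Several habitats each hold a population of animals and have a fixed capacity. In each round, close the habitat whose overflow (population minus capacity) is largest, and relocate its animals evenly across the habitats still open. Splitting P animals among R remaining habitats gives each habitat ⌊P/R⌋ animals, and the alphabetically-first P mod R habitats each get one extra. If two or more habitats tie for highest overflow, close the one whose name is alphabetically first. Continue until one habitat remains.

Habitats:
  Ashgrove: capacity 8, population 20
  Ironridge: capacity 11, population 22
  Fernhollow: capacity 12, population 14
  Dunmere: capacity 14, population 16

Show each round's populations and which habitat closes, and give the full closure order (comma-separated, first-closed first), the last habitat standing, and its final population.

Round 1: Ashgrove=20 Dunmere=16 Fernhollow=14 Ironridge=22 → close Ashgrove (overflow 12)
  20÷3 = 6 each, +1 to first 2
Round 2: Dunmere=23 Fernhollow=21 Ironridge=28 → close Ironridge (overflow 17)
  28÷2 = 14 each, +1 to first 0
Round 3: Dunmere=37 Fernhollow=35 → close Dunmere (overflow 23)
  37÷1 = 37 each, +1 to first 0

Closure order: Ashgrove, Ironridge, Dunmere
Last habitat: Fernhollow with 72 animals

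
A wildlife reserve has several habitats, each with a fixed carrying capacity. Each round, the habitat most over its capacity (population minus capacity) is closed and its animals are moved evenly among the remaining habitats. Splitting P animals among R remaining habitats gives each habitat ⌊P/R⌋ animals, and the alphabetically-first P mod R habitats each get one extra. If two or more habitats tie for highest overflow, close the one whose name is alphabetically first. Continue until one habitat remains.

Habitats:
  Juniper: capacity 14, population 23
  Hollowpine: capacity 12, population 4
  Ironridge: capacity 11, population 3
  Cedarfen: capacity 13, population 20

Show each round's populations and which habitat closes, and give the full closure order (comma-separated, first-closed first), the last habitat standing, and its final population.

Round 1: Cedarfen=20 Hollowpine=4 Ironridge=3 Juniper=23 → close Juniper (overflow 9)
  23÷3 = 7 each, +1 to first 2
Round 2: Cedarfen=28 Hollowpine=12 Ironridge=10 → close Cedarfen (overflow 15)
  28÷2 = 14 each, +1 to first 0
Round 3: Hollowpine=26 Ironridge=24 → close Hollowpine (overflow 14)
  26÷1 = 26 each, +1 to first 0

Closure order: Juniper, Cedarfen, Hollowpine
Last habitat: Ironridge with 50 animals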